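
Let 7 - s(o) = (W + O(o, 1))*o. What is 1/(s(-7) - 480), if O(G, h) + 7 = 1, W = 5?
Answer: -1/480 ≈ -0.0020833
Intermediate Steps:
O(G, h) = -6 (O(G, h) = -7 + 1 = -6)
s(o) = 7 + o (s(o) = 7 - (5 - 6)*o = 7 - (-1)*o = 7 + o)
1/(s(-7) - 480) = 1/((7 - 7) - 480) = 1/(0 - 480) = 1/(-480) = -1/480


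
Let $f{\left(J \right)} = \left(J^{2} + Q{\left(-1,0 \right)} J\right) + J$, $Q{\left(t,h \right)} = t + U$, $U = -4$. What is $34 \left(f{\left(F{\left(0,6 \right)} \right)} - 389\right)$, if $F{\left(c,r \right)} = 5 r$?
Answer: $13294$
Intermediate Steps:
$Q{\left(t,h \right)} = -4 + t$ ($Q{\left(t,h \right)} = t - 4 = -4 + t$)
$f{\left(J \right)} = J^{2} - 4 J$ ($f{\left(J \right)} = \left(J^{2} + \left(-4 - 1\right) J\right) + J = \left(J^{2} - 5 J\right) + J = J^{2} - 4 J$)
$34 \left(f{\left(F{\left(0,6 \right)} \right)} - 389\right) = 34 \left(5 \cdot 6 \left(-4 + 5 \cdot 6\right) - 389\right) = 34 \left(30 \left(-4 + 30\right) - 389\right) = 34 \left(30 \cdot 26 - 389\right) = 34 \left(780 - 389\right) = 34 \cdot 391 = 13294$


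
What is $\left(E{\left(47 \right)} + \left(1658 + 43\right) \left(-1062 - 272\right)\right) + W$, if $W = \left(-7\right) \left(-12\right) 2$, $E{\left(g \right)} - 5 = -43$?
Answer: $-2269004$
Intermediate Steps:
$E{\left(g \right)} = -38$ ($E{\left(g \right)} = 5 - 43 = -38$)
$W = 168$ ($W = 84 \cdot 2 = 168$)
$\left(E{\left(47 \right)} + \left(1658 + 43\right) \left(-1062 - 272\right)\right) + W = \left(-38 + \left(1658 + 43\right) \left(-1062 - 272\right)\right) + 168 = \left(-38 + 1701 \left(-1334\right)\right) + 168 = \left(-38 - 2269134\right) + 168 = -2269172 + 168 = -2269004$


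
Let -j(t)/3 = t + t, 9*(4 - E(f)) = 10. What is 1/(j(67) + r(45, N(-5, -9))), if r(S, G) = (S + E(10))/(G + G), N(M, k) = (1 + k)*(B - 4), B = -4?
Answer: -1152/462673 ≈ -0.0024899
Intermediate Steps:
N(M, k) = -8 - 8*k (N(M, k) = (1 + k)*(-4 - 4) = (1 + k)*(-8) = -8 - 8*k)
E(f) = 26/9 (E(f) = 4 - 1/9*10 = 4 - 10/9 = 26/9)
j(t) = -6*t (j(t) = -3*(t + t) = -6*t)
r(S, G) = (26/9 + S)/(2*G) (r(S, G) = (S + 26/9)/(G + G) = (26/9 + S)/((2*G)) = (26/9 + S)*(1/(2*G)) = (26/9 + S)/(2*G))
1/(j(67) + r(45, N(-5, -9))) = 1/(-6*67 + (26 + 9*45)/(18*(-8 - 8*(-9)))) = 1/(-402 + (26 + 405)/(18*(-8 + 72))) = 1/(-402 + (1/18)*431/64) = 1/(-402 + (1/18)*(1/64)*431) = 1/(-402 + 431/1152) = 1/(-462673/1152) = -1152/462673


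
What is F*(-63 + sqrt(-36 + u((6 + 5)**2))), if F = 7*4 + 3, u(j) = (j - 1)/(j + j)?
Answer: -1953 + 62*I*sqrt(1074)/11 ≈ -1953.0 + 184.71*I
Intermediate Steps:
u(j) = (-1 + j)/(2*j) (u(j) = (-1 + j)/((2*j)) = (-1 + j)*(1/(2*j)) = (-1 + j)/(2*j))
F = 31 (F = 28 + 3 = 31)
F*(-63 + sqrt(-36 + u((6 + 5)**2))) = 31*(-63 + sqrt(-36 + (-1 + (6 + 5)**2)/(2*((6 + 5)**2)))) = 31*(-63 + sqrt(-36 + (-1 + 11**2)/(2*(11**2)))) = 31*(-63 + sqrt(-36 + (1/2)*(-1 + 121)/121)) = 31*(-63 + sqrt(-36 + (1/2)*(1/121)*120)) = 31*(-63 + sqrt(-36 + 60/121)) = 31*(-63 + sqrt(-4296/121)) = 31*(-63 + 2*I*sqrt(1074)/11) = -1953 + 62*I*sqrt(1074)/11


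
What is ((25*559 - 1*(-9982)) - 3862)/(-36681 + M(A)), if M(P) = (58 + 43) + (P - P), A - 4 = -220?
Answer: -4019/7316 ≈ -0.54934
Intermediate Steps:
A = -216 (A = 4 - 220 = -216)
M(P) = 101 (M(P) = 101 + 0 = 101)
((25*559 - 1*(-9982)) - 3862)/(-36681 + M(A)) = ((25*559 - 1*(-9982)) - 3862)/(-36681 + 101) = ((13975 + 9982) - 3862)/(-36580) = (23957 - 3862)*(-1/36580) = 20095*(-1/36580) = -4019/7316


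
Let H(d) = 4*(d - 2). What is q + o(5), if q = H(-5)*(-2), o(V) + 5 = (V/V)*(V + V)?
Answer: 61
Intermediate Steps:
H(d) = -8 + 4*d (H(d) = 4*(-2 + d) = -8 + 4*d)
o(V) = -5 + 2*V (o(V) = -5 + (V/V)*(V + V) = -5 + 1*(2*V) = -5 + 2*V)
q = 56 (q = (-8 + 4*(-5))*(-2) = (-8 - 20)*(-2) = -28*(-2) = 56)
q + o(5) = 56 + (-5 + 2*5) = 56 + (-5 + 10) = 56 + 5 = 61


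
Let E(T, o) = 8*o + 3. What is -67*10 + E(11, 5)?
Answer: -627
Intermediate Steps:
E(T, o) = 3 + 8*o
-67*10 + E(11, 5) = -67*10 + (3 + 8*5) = -670 + (3 + 40) = -670 + 43 = -627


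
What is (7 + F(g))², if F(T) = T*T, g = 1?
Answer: 64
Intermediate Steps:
F(T) = T²
(7 + F(g))² = (7 + 1²)² = (7 + 1)² = 8² = 64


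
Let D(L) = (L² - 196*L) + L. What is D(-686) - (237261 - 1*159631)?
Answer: 526736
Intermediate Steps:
D(L) = L² - 195*L
D(-686) - (237261 - 1*159631) = -686*(-195 - 686) - (237261 - 1*159631) = -686*(-881) - (237261 - 159631) = 604366 - 1*77630 = 604366 - 77630 = 526736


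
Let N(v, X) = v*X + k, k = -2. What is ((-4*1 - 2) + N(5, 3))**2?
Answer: 49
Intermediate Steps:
N(v, X) = -2 + X*v (N(v, X) = v*X - 2 = X*v - 2 = -2 + X*v)
((-4*1 - 2) + N(5, 3))**2 = ((-4*1 - 2) + (-2 + 3*5))**2 = ((-4 - 2) + (-2 + 15))**2 = (-6 + 13)**2 = 7**2 = 49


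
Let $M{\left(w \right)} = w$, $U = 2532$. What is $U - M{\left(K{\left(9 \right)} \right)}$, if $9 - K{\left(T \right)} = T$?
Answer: $2532$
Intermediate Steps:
$K{\left(T \right)} = 9 - T$
$U - M{\left(K{\left(9 \right)} \right)} = 2532 - \left(9 - 9\right) = 2532 - 0 = 2532 + 0 = 2532$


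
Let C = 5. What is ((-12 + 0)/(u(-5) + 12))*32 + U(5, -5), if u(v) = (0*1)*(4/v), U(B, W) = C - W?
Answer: -22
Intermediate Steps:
U(B, W) = 5 - W
u(v) = 0 (u(v) = 0*(4/v) = 0)
((-12 + 0)/(u(-5) + 12))*32 + U(5, -5) = ((-12 + 0)/(0 + 12))*32 + (5 - 1*(-5)) = -12/12*32 + (5 + 5) = -12*1/12*32 + 10 = -1*32 + 10 = -32 + 10 = -22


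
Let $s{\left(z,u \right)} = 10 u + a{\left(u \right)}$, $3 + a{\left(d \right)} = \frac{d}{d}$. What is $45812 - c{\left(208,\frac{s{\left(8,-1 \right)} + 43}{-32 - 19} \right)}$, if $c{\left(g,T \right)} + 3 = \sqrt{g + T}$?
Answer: $45815 - \frac{\sqrt{539427}}{51} \approx 45801.0$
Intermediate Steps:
$a{\left(d \right)} = -2$ ($a{\left(d \right)} = -3 + \frac{d}{d} = -3 + 1 = -2$)
$s{\left(z,u \right)} = -2 + 10 u$ ($s{\left(z,u \right)} = 10 u - 2 = -2 + 10 u$)
$c{\left(g,T \right)} = -3 + \sqrt{T + g}$ ($c{\left(g,T \right)} = -3 + \sqrt{g + T} = -3 + \sqrt{T + g}$)
$45812 - c{\left(208,\frac{s{\left(8,-1 \right)} + 43}{-32 - 19} \right)} = 45812 - \left(-3 + \sqrt{\frac{\left(-2 + 10 \left(-1\right)\right) + 43}{-32 - 19} + 208}\right) = 45812 - \left(-3 + \sqrt{\frac{\left(-2 - 10\right) + 43}{-51} + 208}\right) = 45812 - \left(-3 + \sqrt{\left(-12 + 43\right) \left(- \frac{1}{51}\right) + 208}\right) = 45812 - \left(-3 + \sqrt{31 \left(- \frac{1}{51}\right) + 208}\right) = 45812 - \left(-3 + \sqrt{- \frac{31}{51} + 208}\right) = 45812 - \left(-3 + \sqrt{\frac{10577}{51}}\right) = 45812 - \left(-3 + \frac{\sqrt{539427}}{51}\right) = 45812 + \left(3 - \frac{\sqrt{539427}}{51}\right) = 45815 - \frac{\sqrt{539427}}{51}$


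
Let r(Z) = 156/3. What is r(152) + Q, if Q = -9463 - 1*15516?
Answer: -24927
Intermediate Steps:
r(Z) = 52 (r(Z) = 156*(⅓) = 52)
Q = -24979 (Q = -9463 - 15516 = -24979)
r(152) + Q = 52 - 24979 = -24927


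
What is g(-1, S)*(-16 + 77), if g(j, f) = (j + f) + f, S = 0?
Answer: -61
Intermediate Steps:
g(j, f) = j + 2*f (g(j, f) = (f + j) + f = j + 2*f)
g(-1, S)*(-16 + 77) = (-1 + 2*0)*(-16 + 77) = (-1 + 0)*61 = -1*61 = -61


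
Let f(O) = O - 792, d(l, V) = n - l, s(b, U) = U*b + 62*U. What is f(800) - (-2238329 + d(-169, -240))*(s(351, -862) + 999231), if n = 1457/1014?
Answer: 1459794495353287/1014 ≈ 1.4396e+12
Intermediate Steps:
n = 1457/1014 (n = 1457*(1/1014) = 1457/1014 ≈ 1.4369)
s(b, U) = 62*U + U*b
d(l, V) = 1457/1014 - l
f(O) = -792 + O
f(800) - (-2238329 + d(-169, -240))*(s(351, -862) + 999231) = (-792 + 800) - (-2238329 + (1457/1014 - 1*(-169)))*(-862*(62 + 351) + 999231) = 8 - (-2238329 + (1457/1014 + 169))*(-862*413 + 999231) = 8 - (-2238329 + 172823/1014)*(-356006 + 999231) = 8 - (-2269492783)*643225/1014 = 8 - 1*(-1459794495345175/1014) = 8 + 1459794495345175/1014 = 1459794495353287/1014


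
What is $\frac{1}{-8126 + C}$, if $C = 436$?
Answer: $- \frac{1}{7690} \approx -0.00013004$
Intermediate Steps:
$\frac{1}{-8126 + C} = \frac{1}{-8126 + 436} = \frac{1}{-7690} = - \frac{1}{7690}$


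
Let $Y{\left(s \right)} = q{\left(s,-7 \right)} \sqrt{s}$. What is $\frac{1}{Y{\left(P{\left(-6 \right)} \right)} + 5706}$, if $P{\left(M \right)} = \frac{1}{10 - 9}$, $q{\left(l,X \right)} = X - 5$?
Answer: $\frac{1}{5694} \approx 0.00017562$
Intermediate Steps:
$q{\left(l,X \right)} = -5 + X$ ($q{\left(l,X \right)} = X - 5 = -5 + X$)
$P{\left(M \right)} = 1$ ($P{\left(M \right)} = 1^{-1} = 1$)
$Y{\left(s \right)} = - 12 \sqrt{s}$ ($Y{\left(s \right)} = \left(-5 - 7\right) \sqrt{s} = - 12 \sqrt{s}$)
$\frac{1}{Y{\left(P{\left(-6 \right)} \right)} + 5706} = \frac{1}{- 12 \sqrt{1} + 5706} = \frac{1}{\left(-12\right) 1 + 5706} = \frac{1}{-12 + 5706} = \frac{1}{5694}$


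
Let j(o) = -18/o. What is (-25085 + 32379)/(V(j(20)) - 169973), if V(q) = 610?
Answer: -7294/169363 ≈ -0.043067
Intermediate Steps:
(-25085 + 32379)/(V(j(20)) - 169973) = (-25085 + 32379)/(610 - 169973) = 7294/(-169363) = 7294*(-1/169363) = -7294/169363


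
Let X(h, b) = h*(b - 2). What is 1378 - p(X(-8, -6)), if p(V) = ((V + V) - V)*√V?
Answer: 866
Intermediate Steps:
X(h, b) = h*(-2 + b)
p(V) = V^(3/2) (p(V) = (2*V - V)*√V = V*√V = V^(3/2))
1378 - p(X(-8, -6)) = 1378 - (-8*(-2 - 6))^(3/2) = 1378 - (-8*(-8))^(3/2) = 1378 - 64^(3/2) = 1378 - 1*512 = 1378 - 512 = 866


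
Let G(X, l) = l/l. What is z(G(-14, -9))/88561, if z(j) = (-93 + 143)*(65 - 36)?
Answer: 1450/88561 ≈ 0.016373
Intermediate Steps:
G(X, l) = 1
z(j) = 1450 (z(j) = 50*29 = 1450)
z(G(-14, -9))/88561 = 1450/88561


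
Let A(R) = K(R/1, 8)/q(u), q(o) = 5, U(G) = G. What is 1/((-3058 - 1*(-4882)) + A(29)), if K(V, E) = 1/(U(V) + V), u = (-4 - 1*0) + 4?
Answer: 290/528961 ≈ 0.00054824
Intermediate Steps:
u = 0 (u = (-4 + 0) + 4 = -4 + 4 = 0)
K(V, E) = 1/(2*V) (K(V, E) = 1/(V + V) = 1/(2*V))
A(R) = 1/(10*R) (A(R) = (1/(2*((R/1))))/5 = (1/(2*((R*1))))*(⅕) = (1/(2*R))*(⅕) = 1/(10*R))
1/((-3058 - 1*(-4882)) + A(29)) = 1/((-3058 - 1*(-4882)) + (⅒)/29) = 1/((-3058 + 4882) + (⅒)*(1/29)) = 1/(1824 + 1/290) = 1/(528961/290) = 290/528961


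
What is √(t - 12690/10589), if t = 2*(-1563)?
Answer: 4*I*√21915195591/10589 ≈ 55.921*I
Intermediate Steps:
t = -3126
√(t - 12690/10589) = √(-3126 - 12690/10589) = √(-33113904/10589) = 4*I*√21915195591/10589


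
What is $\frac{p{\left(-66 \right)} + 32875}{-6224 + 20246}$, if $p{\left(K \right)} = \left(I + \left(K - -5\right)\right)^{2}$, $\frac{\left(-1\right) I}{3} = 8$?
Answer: $\frac{20050}{7011} \approx 2.8598$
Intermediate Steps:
$I = -24$ ($I = \left(-3\right) 8 = -24$)
$p{\left(K \right)} = \left(-19 + K\right)^{2}$ ($p{\left(K \right)} = \left(-24 + \left(K - -5\right)\right)^{2} = \left(-24 + \left(K + 5\right)\right)^{2} = \left(-24 + \left(5 + K\right)\right)^{2} = \left(-19 + K\right)^{2}$)
$\frac{p{\left(-66 \right)} + 32875}{-6224 + 20246} = \frac{\left(-19 - 66\right)^{2} + 32875}{-6224 + 20246} = \frac{\left(-85\right)^{2} + 32875}{14022} = \left(7225 + 32875\right) \frac{1}{14022} = 40100 \cdot \frac{1}{14022} = \frac{20050}{7011}$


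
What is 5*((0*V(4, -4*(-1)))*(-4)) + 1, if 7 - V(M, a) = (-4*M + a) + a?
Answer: 1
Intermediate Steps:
V(M, a) = 7 - 2*a + 4*M (V(M, a) = 7 - ((-4*M + a) + a) = 7 - ((a - 4*M) + a) = 7 - (-4*M + 2*a) = 7 + (-2*a + 4*M) = 7 - 2*a + 4*M)
5*((0*V(4, -4*(-1)))*(-4)) + 1 = 5*((0*(7 - (-8)*(-1) + 4*4))*(-4)) + 1 = 5*((0*(7 - 2*4 + 16))*(-4)) + 1 = 5*((0*(7 - 8 + 16))*(-4)) + 1 = 5*((0*15)*(-4)) + 1 = 5*(0*(-4)) + 1 = 5*0 + 1 = 0 + 1 = 1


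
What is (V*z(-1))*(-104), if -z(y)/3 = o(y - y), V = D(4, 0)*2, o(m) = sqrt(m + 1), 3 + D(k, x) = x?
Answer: -1872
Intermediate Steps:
D(k, x) = -3 + x
o(m) = sqrt(1 + m)
V = -6 (V = (-3 + 0)*2 = -3*2 = -6)
z(y) = -3 (z(y) = -3*sqrt(1 + (y - y)) = -3*sqrt(1 + 0) = -3*sqrt(1) = -3*1 = -3)
(V*z(-1))*(-104) = -6*(-3)*(-104) = 18*(-104) = -1872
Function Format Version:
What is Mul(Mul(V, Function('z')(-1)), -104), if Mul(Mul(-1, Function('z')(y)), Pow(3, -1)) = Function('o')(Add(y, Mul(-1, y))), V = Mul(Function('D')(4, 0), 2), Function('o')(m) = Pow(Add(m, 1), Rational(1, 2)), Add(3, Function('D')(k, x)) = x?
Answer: -1872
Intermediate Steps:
Function('D')(k, x) = Add(-3, x)
Function('o')(m) = Pow(Add(1, m), Rational(1, 2))
V = -6 (V = Mul(Add(-3, 0), 2) = Mul(-3, 2) = -6)
Function('z')(y) = -3 (Function('z')(y) = Mul(-3, Pow(Add(1, Add(y, Mul(-1, y))), Rational(1, 2))) = Mul(-3, Pow(Add(1, 0), Rational(1, 2))) = Mul(-3, Pow(1, Rational(1, 2))) = Mul(-3, 1) = -3)
Mul(Mul(V, Function('z')(-1)), -104) = Mul(Mul(-6, -3), -104) = Mul(18, -104) = -1872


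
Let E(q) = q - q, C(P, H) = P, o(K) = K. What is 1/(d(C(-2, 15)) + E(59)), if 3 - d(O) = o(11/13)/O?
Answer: 26/89 ≈ 0.29213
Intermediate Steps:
E(q) = 0
d(O) = 3 - 11/(13*O) (d(O) = 3 - 11/13/O = 3 - 11*(1/13)/O = 3 - 11/(13*O))
1/(d(C(-2, 15)) + E(59)) = 1/((3 - 11/13/(-2)) + 0) = 1/((3 - 11/13*(-½)) + 0) = 1/((3 + 11/26) + 0) = 1/(89/26 + 0) = 1/(89/26) = 26/89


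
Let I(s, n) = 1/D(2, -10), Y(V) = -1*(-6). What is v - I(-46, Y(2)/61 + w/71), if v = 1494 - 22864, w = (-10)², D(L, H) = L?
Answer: -42741/2 ≈ -21371.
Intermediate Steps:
w = 100
Y(V) = 6
I(s, n) = ½ (I(s, n) = 1/2 = ½)
v = -21370
v - I(-46, Y(2)/61 + w/71) = -21370 - 1*½ = -21370 - ½ = -42741/2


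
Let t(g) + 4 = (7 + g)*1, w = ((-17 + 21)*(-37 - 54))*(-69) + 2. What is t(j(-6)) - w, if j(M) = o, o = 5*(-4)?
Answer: -25135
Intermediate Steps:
o = -20
j(M) = -20
w = 25118 (w = (4*(-91))*(-69) + 2 = -364*(-69) + 2 = 25116 + 2 = 25118)
t(g) = 3 + g (t(g) = -4 + (7 + g)*1 = -4 + (7 + g) = 3 + g)
t(j(-6)) - w = (3 - 20) - 1*25118 = -17 - 25118 = -25135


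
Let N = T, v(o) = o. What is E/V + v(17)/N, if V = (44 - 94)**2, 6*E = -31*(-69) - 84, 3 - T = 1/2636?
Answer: 45895259/7907000 ≈ 5.8044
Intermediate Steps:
T = 7907/2636 (T = 3 - 1/2636 = 7907/2636 ≈ 2.9996)
N = 7907/2636 ≈ 2.9996
E = 685/2 (E = (-31*(-69) - 84)/6 = (2139 - 84)/6 = (1/6)*2055 = 685/2 ≈ 342.50)
V = 2500 (V = (-50)**2 = 2500)
E/V + v(17)/N = (685/2)/2500 + 17/(7907/2636) = (685/2)*(1/2500) + 17*(2636/7907) = 137/1000 + 44812/7907 = 45895259/7907000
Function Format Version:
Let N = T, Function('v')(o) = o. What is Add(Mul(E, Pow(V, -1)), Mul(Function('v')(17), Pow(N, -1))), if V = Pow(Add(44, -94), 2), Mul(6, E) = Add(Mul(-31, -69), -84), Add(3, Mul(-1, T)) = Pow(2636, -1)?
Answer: Rational(45895259, 7907000) ≈ 5.8044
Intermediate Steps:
T = Rational(7907, 2636) (T = Add(3, Mul(-1, Pow(2636, -1))) = Add(3, Mul(-1, Rational(1, 2636))) = Add(3, Rational(-1, 2636)) = Rational(7907, 2636) ≈ 2.9996)
N = Rational(7907, 2636) ≈ 2.9996
E = Rational(685, 2) (E = Mul(Rational(1, 6), Add(Mul(-31, -69), -84)) = Mul(Rational(1, 6), Add(2139, -84)) = Mul(Rational(1, 6), 2055) = Rational(685, 2) ≈ 342.50)
V = 2500 (V = Pow(-50, 2) = 2500)
Add(Mul(E, Pow(V, -1)), Mul(Function('v')(17), Pow(N, -1))) = Add(Mul(Rational(685, 2), Pow(2500, -1)), Mul(17, Pow(Rational(7907, 2636), -1))) = Add(Mul(Rational(685, 2), Rational(1, 2500)), Mul(17, Rational(2636, 7907))) = Add(Rational(137, 1000), Rational(44812, 7907)) = Rational(45895259, 7907000)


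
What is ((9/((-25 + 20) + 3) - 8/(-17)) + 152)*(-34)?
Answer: -5031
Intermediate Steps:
((9/((-25 + 20) + 3) - 8/(-17)) + 152)*(-34) = ((9/(-5 + 3) - 8*(-1/17)) + 152)*(-34) = ((9/(-2) + 8/17) + 152)*(-34) = ((9*(-½) + 8/17) + 152)*(-34) = ((-9/2 + 8/17) + 152)*(-34) = (-137/34 + 152)*(-34) = (5031/34)*(-34) = -5031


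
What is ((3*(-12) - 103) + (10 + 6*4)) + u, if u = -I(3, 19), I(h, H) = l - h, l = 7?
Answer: -109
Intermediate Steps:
I(h, H) = 7 - h
u = -4 (u = -(7 - 1*3) = -(7 - 3) = -1*4 = -4)
((3*(-12) - 103) + (10 + 6*4)) + u = ((3*(-12) - 103) + (10 + 6*4)) - 4 = ((-36 - 103) + (10 + 24)) - 4 = (-139 + 34) - 4 = -105 - 4 = -109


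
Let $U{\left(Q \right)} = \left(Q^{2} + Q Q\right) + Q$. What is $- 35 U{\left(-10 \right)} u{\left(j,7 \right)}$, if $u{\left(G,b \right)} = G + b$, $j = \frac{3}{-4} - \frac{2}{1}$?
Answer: $- \frac{56525}{2} \approx -28263.0$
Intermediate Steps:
$U{\left(Q \right)} = Q + 2 Q^{2}$ ($U{\left(Q \right)} = \left(Q^{2} + Q^{2}\right) + Q = 2 Q^{2} + Q = Q + 2 Q^{2}$)
$j = - \frac{11}{4}$ ($j = 3 \left(- \frac{1}{4}\right) - 2 = - \frac{3}{4} - 2 = - \frac{11}{4} \approx -2.75$)
$- 35 U{\left(-10 \right)} u{\left(j,7 \right)} = - 35 \left(- 10 \left(1 + 2 \left(-10\right)\right)\right) \left(- \frac{11}{4} + 7\right) = - 35 \left(- 10 \left(1 - 20\right)\right) \frac{17}{4} = - 35 \left(\left(-10\right) \left(-19\right)\right) \frac{17}{4} = \left(-35\right) 190 \cdot \frac{17}{4} = \left(-6650\right) \frac{17}{4} = - \frac{56525}{2}$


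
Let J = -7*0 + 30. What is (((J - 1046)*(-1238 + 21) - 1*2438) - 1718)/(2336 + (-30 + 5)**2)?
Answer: 136924/329 ≈ 416.18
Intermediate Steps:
J = 30 (J = 0 + 30 = 30)
(((J - 1046)*(-1238 + 21) - 1*2438) - 1718)/(2336 + (-30 + 5)**2) = (((30 - 1046)*(-1238 + 21) - 1*2438) - 1718)/(2336 + (-30 + 5)**2) = ((-1016*(-1217) - 2438) - 1718)/(2336 + (-25)**2) = ((1236472 - 2438) - 1718)/(2336 + 625) = (1234034 - 1718)/2961 = 1232316*(1/2961) = 136924/329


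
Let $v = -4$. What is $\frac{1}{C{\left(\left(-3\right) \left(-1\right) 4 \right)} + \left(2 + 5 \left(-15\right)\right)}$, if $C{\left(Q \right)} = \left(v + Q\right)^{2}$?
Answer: $- \frac{1}{9} \approx -0.11111$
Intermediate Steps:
$C{\left(Q \right)} = \left(-4 + Q\right)^{2}$
$\frac{1}{C{\left(\left(-3\right) \left(-1\right) 4 \right)} + \left(2 + 5 \left(-15\right)\right)} = \frac{1}{\left(-4 + \left(-3\right) \left(-1\right) 4\right)^{2} + \left(2 + 5 \left(-15\right)\right)} = \frac{1}{\left(-4 + 3 \cdot 4\right)^{2} + \left(2 - 75\right)} = \frac{1}{\left(-4 + 12\right)^{2} - 73} = \frac{1}{8^{2} - 73} = \frac{1}{64 - 73} = \frac{1}{-9} = - \frac{1}{9}$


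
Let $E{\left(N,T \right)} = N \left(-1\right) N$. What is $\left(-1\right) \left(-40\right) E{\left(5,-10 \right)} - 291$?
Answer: $-1291$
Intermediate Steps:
$E{\left(N,T \right)} = - N^{2}$ ($E{\left(N,T \right)} = - N N = - N^{2}$)
$\left(-1\right) \left(-40\right) E{\left(5,-10 \right)} - 291 = \left(-1\right) \left(-40\right) \left(- 5^{2}\right) - 291 = 40 \left(\left(-1\right) 25\right) - 291 = 40 \left(-25\right) - 291 = -1000 - 291 = -1291$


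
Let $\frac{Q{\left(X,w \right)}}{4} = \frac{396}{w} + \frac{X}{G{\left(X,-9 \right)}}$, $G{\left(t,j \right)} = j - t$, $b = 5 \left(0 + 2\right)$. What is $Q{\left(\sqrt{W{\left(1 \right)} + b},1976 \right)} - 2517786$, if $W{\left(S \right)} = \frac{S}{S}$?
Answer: $- \frac{21766247606}{8645} - \frac{18 \sqrt{11}}{35} \approx -2.5178 \cdot 10^{6}$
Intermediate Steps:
$W{\left(S \right)} = 1$
$b = 10$ ($b = 5 \cdot 2 = 10$)
$Q{\left(X,w \right)} = \frac{1584}{w} + \frac{4 X}{-9 - X}$ ($Q{\left(X,w \right)} = 4 \left(\frac{396}{w} + \frac{X}{-9 - X}\right) = \frac{1584}{w} + \frac{4 X}{-9 - X}$)
$Q{\left(\sqrt{W{\left(1 \right)} + b},1976 \right)} - 2517786 = \frac{4 \left(3564 + 396 \sqrt{1 + 10} - \sqrt{1 + 10} \cdot 1976\right)}{1976 \left(9 + \sqrt{1 + 10}\right)} - 2517786 = 4 \cdot \frac{1}{1976} \frac{1}{9 + \sqrt{11}} \left(3564 + 396 \sqrt{11} - \sqrt{11} \cdot 1976\right) - 2517786 = 4 \cdot \frac{1}{1976} \frac{1}{9 + \sqrt{11}} \left(3564 + 396 \sqrt{11} - 1976 \sqrt{11}\right) - 2517786 = 4 \cdot \frac{1}{1976} \frac{1}{9 + \sqrt{11}} \left(3564 - 1580 \sqrt{11}\right) - 2517786 = \frac{3564 - 1580 \sqrt{11}}{494 \left(9 + \sqrt{11}\right)} - 2517786 = -2517786 + \frac{3564 - 1580 \sqrt{11}}{494 \left(9 + \sqrt{11}\right)}$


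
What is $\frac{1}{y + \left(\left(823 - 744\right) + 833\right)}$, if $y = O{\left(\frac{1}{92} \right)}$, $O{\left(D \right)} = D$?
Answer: $\frac{92}{83905} \approx 0.0010965$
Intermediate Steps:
$y = \frac{1}{92} \approx 0.01087$
$\frac{1}{y + \left(\left(823 - 744\right) + 833\right)} = \frac{1}{\frac{1}{92} + \left(\left(823 - 744\right) + 833\right)} = \frac{1}{\frac{1}{92} + \left(79 + 833\right)} = \frac{1}{\frac{1}{92} + 912} = \frac{1}{\frac{83905}{92}} = \frac{92}{83905}$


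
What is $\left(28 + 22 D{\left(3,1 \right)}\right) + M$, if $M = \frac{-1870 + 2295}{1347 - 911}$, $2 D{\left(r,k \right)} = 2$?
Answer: $\frac{22225}{436} \approx 50.975$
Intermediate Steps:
$D{\left(r,k \right)} = 1$ ($D{\left(r,k \right)} = \frac{1}{2} \cdot 2 = 1$)
$M = \frac{425}{436} \approx 0.97477$
$\left(28 + 22 D{\left(3,1 \right)}\right) + M = \left(28 + 22 \cdot 1\right) + \frac{425}{436} = \left(28 + 22\right) + \frac{425}{436} = 50 + \frac{425}{436} = \frac{22225}{436}$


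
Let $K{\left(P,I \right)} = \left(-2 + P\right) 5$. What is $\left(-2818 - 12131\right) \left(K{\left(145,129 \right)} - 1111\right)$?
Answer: $5919804$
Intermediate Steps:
$K{\left(P,I \right)} = -10 + 5 P$
$\left(-2818 - 12131\right) \left(K{\left(145,129 \right)} - 1111\right) = \left(-2818 - 12131\right) \left(\left(-10 + 5 \cdot 145\right) - 1111\right) = - 14949 \left(\left(-10 + 725\right) - 1111\right) = - 14949 \left(715 - 1111\right) = \left(-14949\right) \left(-396\right) = 5919804$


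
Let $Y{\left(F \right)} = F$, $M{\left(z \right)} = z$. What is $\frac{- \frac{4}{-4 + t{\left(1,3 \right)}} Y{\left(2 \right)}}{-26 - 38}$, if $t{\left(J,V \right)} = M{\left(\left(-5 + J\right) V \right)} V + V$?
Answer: $- \frac{1}{296} \approx -0.0033784$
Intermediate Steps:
$t{\left(J,V \right)} = V + V^{2} \left(-5 + J\right)$ ($t{\left(J,V \right)} = \left(-5 + J\right) V V + V = V \left(-5 + J\right) V + V = V^{2} \left(-5 + J\right) + V = V + V^{2} \left(-5 + J\right)$)
$\frac{- \frac{4}{-4 + t{\left(1,3 \right)}} Y{\left(2 \right)}}{-26 - 38} = \frac{- \frac{4}{-4 + 3 \left(1 + 3 \left(-5 + 1\right)\right)} 2}{-26 - 38} = \frac{- \frac{4}{-4 + 3 \left(1 + 3 \left(-4\right)\right)} 2}{-64} = - \frac{4}{-4 + 3 \left(1 - 12\right)} 2 \left(- \frac{1}{64}\right) = - \frac{4}{-4 + 3 \left(-11\right)} 2 \left(- \frac{1}{64}\right) = - \frac{4}{-4 - 33} \cdot 2 \left(- \frac{1}{64}\right) = - \frac{4}{-37} \cdot 2 \left(- \frac{1}{64}\right) = \left(-4\right) \left(- \frac{1}{37}\right) 2 \left(- \frac{1}{64}\right) = \frac{4}{37} \cdot 2 \left(- \frac{1}{64}\right) = \frac{8}{37} \left(- \frac{1}{64}\right) = - \frac{1}{296}$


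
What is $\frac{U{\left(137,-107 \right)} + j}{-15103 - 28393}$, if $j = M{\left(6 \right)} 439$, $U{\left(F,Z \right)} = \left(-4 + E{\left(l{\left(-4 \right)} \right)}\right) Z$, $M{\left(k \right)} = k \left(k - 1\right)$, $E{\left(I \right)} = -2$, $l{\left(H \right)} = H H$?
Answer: $- \frac{3453}{10874} \approx -0.31755$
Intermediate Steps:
$l{\left(H \right)} = H^{2}$
$M{\left(k \right)} = k \left(-1 + k\right)$
$U{\left(F,Z \right)} = - 6 Z$ ($U{\left(F,Z \right)} = \left(-4 - 2\right) Z = - 6 Z$)
$j = 13170$ ($j = 6 \left(-1 + 6\right) 439 = 6 \cdot 5 \cdot 439 = 30 \cdot 439 = 13170$)
$\frac{U{\left(137,-107 \right)} + j}{-15103 - 28393} = \frac{\left(-6\right) \left(-107\right) + 13170}{-15103 - 28393} = \frac{642 + 13170}{-43496} = 13812 \left(- \frac{1}{43496}\right) = - \frac{3453}{10874}$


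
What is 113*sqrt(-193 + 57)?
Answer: 226*I*sqrt(34) ≈ 1317.8*I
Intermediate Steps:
113*sqrt(-193 + 57) = 113*sqrt(-136) = 113*(2*I*sqrt(34)) = 226*I*sqrt(34)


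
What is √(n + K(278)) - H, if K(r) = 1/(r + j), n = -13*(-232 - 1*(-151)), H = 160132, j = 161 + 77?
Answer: -160132 + √70092021/258 ≈ -1.6010e+5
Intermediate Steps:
j = 238
n = 1053 (n = -13*(-232 + 151) = -13*(-81) = 1053)
K(r) = 1/(238 + r) (K(r) = 1/(r + 238) = 1/(238 + r))
√(n + K(278)) - H = √(1053 + 1/(238 + 278)) - 1*160132 = √(1053 + 1/516) - 160132 = √(543349/516) - 160132 = √70092021/258 - 160132 = -160132 + √70092021/258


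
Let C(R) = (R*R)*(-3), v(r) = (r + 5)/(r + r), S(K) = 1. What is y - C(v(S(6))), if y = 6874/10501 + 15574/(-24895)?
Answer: 543537717/20109415 ≈ 27.029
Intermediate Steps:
v(r) = (5 + r)/(2*r) (v(r) = (5 + r)/((2*r)) = (5 + r)*(1/(2*r)) = (5 + r)/(2*r))
C(R) = -3*R² (C(R) = R²*(-3) = -3*R²)
y = 583512/20109415 (y = 6874*(1/10501) + 15574*(-1/24895) = 6874/10501 - 1198/1915 = 583512/20109415 ≈ 0.029017)
y - C(v(S(6))) = 583512/20109415 - (-3)*((½)*(5 + 1)/1)² = 583512/20109415 - (-3)*((½)*1*6)² = 583512/20109415 - (-3)*3² = 583512/20109415 - (-3)*9 = 583512/20109415 - 1*(-27) = 583512/20109415 + 27 = 543537717/20109415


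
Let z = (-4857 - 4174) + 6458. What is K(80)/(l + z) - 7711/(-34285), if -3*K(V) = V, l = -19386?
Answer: 510720347/2258592945 ≈ 0.22612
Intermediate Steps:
K(V) = -V/3
z = -2573 (z = -9031 + 6458 = -2573)
K(80)/(l + z) - 7711/(-34285) = (-⅓*80)/(-19386 - 2573) - 7711/(-34285) = -80/3/(-21959) - 7711*(-1/34285) = -80/3*(-1/21959) + 7711/34285 = 80/65877 + 7711/34285 = 510720347/2258592945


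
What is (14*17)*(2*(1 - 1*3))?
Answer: -952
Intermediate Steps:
(14*17)*(2*(1 - 1*3)) = 238*(2*(1 - 3)) = 238*(2*(-2)) = 238*(-4) = -952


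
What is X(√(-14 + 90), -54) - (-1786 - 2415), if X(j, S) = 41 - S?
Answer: 4296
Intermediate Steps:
X(√(-14 + 90), -54) - (-1786 - 2415) = (41 - 1*(-54)) - (-1786 - 2415) = (41 + 54) - 1*(-4201) = 95 + 4201 = 4296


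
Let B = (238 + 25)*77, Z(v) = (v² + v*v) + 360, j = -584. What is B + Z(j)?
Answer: 702723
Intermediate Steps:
Z(v) = 360 + 2*v² (Z(v) = (v² + v²) + 360 = 2*v² + 360 = 360 + 2*v²)
B = 20251 (B = 263*77 = 20251)
B + Z(j) = 20251 + (360 + 2*(-584)²) = 20251 + (360 + 2*341056) = 20251 + (360 + 682112) = 20251 + 682472 = 702723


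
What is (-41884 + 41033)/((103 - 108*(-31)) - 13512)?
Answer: 851/10061 ≈ 0.084584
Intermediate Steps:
(-41884 + 41033)/((103 - 108*(-31)) - 13512) = -851/((103 + 3348) - 13512) = -851/(3451 - 13512) = -851/(-10061) = -851*(-1/10061) = 851/10061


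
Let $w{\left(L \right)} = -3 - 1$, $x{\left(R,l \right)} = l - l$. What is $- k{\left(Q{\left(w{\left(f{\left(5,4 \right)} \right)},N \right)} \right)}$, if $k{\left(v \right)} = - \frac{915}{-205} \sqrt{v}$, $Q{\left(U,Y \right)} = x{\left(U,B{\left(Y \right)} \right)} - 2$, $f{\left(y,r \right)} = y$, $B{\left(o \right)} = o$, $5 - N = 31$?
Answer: $- \frac{183 i \sqrt{2}}{41} \approx - 6.3122 i$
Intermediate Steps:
$N = -26$ ($N = 5 - 31 = -26$)
$x{\left(R,l \right)} = 0$
$w{\left(L \right)} = -4$
$Q{\left(U,Y \right)} = -2$ ($Q{\left(U,Y \right)} = 0 - 2 = -2$)
$k{\left(v \right)} = \frac{183 \sqrt{v}}{41}$ ($k{\left(v \right)} = \left(-915\right) \left(- \frac{1}{205}\right) \sqrt{v} = \frac{183 \sqrt{v}}{41}$)
$- k{\left(Q{\left(w{\left(f{\left(5,4 \right)} \right)},N \right)} \right)} = - \frac{183 \sqrt{-2}}{41} = - \frac{183 i \sqrt{2}}{41}$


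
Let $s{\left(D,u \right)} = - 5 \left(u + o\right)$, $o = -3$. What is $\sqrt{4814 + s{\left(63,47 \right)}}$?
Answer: $\sqrt{4594} \approx 67.779$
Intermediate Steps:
$s{\left(D,u \right)} = 15 - 5 u$ ($s{\left(D,u \right)} = - 5 \left(u - 3\right) = - 5 \left(-3 + u\right) = 15 - 5 u$)
$\sqrt{4814 + s{\left(63,47 \right)}} = \sqrt{4814 + \left(15 - 235\right)} = \sqrt{4814 - 220} = \sqrt{4594}$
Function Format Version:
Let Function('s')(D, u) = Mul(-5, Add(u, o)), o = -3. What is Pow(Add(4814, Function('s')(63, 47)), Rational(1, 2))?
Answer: Pow(4594, Rational(1, 2)) ≈ 67.779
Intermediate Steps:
Function('s')(D, u) = Add(15, Mul(-5, u)) (Function('s')(D, u) = Mul(-5, Add(u, -3)) = Mul(-5, Add(-3, u)) = Add(15, Mul(-5, u)))
Pow(Add(4814, Function('s')(63, 47)), Rational(1, 2)) = Pow(Add(4814, Add(15, Mul(-5, 47))), Rational(1, 2)) = Pow(Add(4814, Add(15, -235)), Rational(1, 2)) = Pow(Add(4814, -220), Rational(1, 2)) = Pow(4594, Rational(1, 2))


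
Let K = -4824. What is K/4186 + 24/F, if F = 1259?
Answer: -2986476/2635087 ≈ -1.1334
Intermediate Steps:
K/4186 + 24/F = -4824/4186 + 24/1259 = -4824*1/4186 + 24*(1/1259) = -2412/2093 + 24/1259 = -2986476/2635087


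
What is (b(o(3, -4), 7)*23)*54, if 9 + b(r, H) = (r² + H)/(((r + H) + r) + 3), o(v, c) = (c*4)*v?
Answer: -1915785/43 ≈ -44553.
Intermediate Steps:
o(v, c) = 4*c*v (o(v, c) = (4*c)*v = 4*c*v)
b(r, H) = -9 + (H + r²)/(3 + H + 2*r) (b(r, H) = -9 + (r² + H)/(((r + H) + r) + 3) = -9 + (H + r²)/(((H + r) + r) + 3) = -9 + (H + r²)/((H + 2*r) + 3) = -9 + (H + r²)/(3 + H + 2*r))
(b(o(3, -4), 7)*23)*54 = (((-27 + (4*(-4)*3)² - 72*(-4)*3 - 8*7)/(3 + 7 + 2*(4*(-4)*3)))*23)*54 = (((-27 + (-48)² - 18*(-48) - 56)/(3 + 7 + 2*(-48)))*23)*54 = (((-27 + 2304 + 864 - 56)/(3 + 7 - 96))*23)*54 = ((3085/(-86))*23)*54 = (-1/86*3085*23)*54 = -3085/86*23*54 = -70955/86*54 = -1915785/43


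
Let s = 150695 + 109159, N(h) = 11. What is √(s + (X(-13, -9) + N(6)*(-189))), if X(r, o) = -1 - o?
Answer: √257783 ≈ 507.72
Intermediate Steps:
s = 259854
√(s + (X(-13, -9) + N(6)*(-189))) = √(259854 + ((-1 - 1*(-9)) + 11*(-189))) = √(259854 + ((-1 + 9) - 2079)) = √(259854 + (8 - 2079)) = √(259854 - 2071) = √257783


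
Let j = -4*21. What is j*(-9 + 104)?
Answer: -7980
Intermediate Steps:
j = -84
j*(-9 + 104) = -84*(-9 + 104) = -84*95 = -7980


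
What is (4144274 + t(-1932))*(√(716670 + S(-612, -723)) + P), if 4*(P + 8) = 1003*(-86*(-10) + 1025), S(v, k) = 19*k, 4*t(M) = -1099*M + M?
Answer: 2209480350196 + 4674608*√702933 ≈ 2.2134e+12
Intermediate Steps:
t(M) = -549*M/2 (t(M) = (-1099*M + M)/4 = (-1098*M)/4 = -549*M/2)
P = 1890623/4 (P = -8 + (1003*(-86*(-10) + 1025))/4 = -8 + (1003*(860 + 1025))/4 = -8 + (1003*1885)/4 = -8 + (¼)*1890655 = -8 + 1890655/4 = 1890623/4 ≈ 4.7266e+5)
(4144274 + t(-1932))*(√(716670 + S(-612, -723)) + P) = (4144274 - 549/2*(-1932))*(√(716670 + 19*(-723)) + 1890623/4) = (4144274 + 530334)*(√(716670 - 13737) + 1890623/4) = 4674608*(√702933 + 1890623/4) = 4674608*(1890623/4 + √702933) = 2209480350196 + 4674608*√702933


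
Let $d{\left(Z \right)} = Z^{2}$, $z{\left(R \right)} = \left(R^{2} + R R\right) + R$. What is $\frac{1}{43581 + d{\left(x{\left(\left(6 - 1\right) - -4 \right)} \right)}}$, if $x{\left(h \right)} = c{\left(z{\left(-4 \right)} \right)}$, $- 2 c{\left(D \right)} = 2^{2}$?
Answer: $\frac{1}{43585} \approx 2.2944 \cdot 10^{-5}$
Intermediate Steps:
$z{\left(R \right)} = R + 2 R^{2}$ ($z{\left(R \right)} = \left(R^{2} + R^{2}\right) + R = 2 R^{2} + R = R + 2 R^{2}$)
$c{\left(D \right)} = -2$ ($c{\left(D \right)} = - \frac{2^{2}}{2} = \left(- \frac{1}{2}\right) 4 = -2$)
$x{\left(h \right)} = -2$
$\frac{1}{43581 + d{\left(x{\left(\left(6 - 1\right) - -4 \right)} \right)}} = \frac{1}{43581 + \left(-2\right)^{2}} = \frac{1}{43581 + 4} = \frac{1}{43585}$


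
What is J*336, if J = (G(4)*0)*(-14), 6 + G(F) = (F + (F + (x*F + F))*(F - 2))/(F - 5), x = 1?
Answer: 0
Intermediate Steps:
G(F) = -6 + (F + 3*F*(-2 + F))/(-5 + F) (G(F) = -6 + (F + (F + (1*F + F))*(F - 2))/(F - 5) = -6 + (F + (F + (F + F))*(-2 + F))/(-5 + F) = -6 + (F + (F + 2*F)*(-2 + F))/(-5 + F) = -6 + (F + (3*F)*(-2 + F))/(-5 + F) = -6 + (F + 3*F*(-2 + F))/(-5 + F))
J = 0 (J = (((30 - 11*4 + 3*4**2)/(-5 + 4))*0)*(-14) = (((30 - 44 + 3*16)/(-1))*0)*(-14) = (-(30 - 44 + 48)*0)*(-14) = (-1*34*0)*(-14) = -34*0*(-14) = 0*(-14) = 0)
J*336 = 0*336 = 0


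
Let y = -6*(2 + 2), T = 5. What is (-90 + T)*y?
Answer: 2040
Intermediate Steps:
y = -24 (y = -6*4 = -24)
(-90 + T)*y = (-90 + 5)*(-24) = -85*(-24) = 2040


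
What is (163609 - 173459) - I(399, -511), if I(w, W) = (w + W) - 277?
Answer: -9461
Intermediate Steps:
I(w, W) = -277 + W + w (I(w, W) = (W + w) - 277 = -277 + W + w)
(163609 - 173459) - I(399, -511) = (163609 - 173459) - (-277 - 511 + 399) = -9850 - 1*(-389) = -9850 + 389 = -9461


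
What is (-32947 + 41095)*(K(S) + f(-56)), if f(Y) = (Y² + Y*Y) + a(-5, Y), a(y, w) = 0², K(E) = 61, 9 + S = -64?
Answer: 51601284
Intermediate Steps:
S = -73 (S = -9 - 64 = -73)
a(y, w) = 0
f(Y) = 2*Y² (f(Y) = (Y² + Y*Y) + 0 = (Y² + Y²) + 0 = 2*Y² + 0 = 2*Y²)
(-32947 + 41095)*(K(S) + f(-56)) = (-32947 + 41095)*(61 + 2*(-56)²) = 8148*(61 + 2*3136) = 8148*(61 + 6272) = 8148*6333 = 51601284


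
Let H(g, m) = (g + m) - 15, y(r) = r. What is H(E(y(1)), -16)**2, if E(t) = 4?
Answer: 729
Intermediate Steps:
H(g, m) = -15 + g + m
H(E(y(1)), -16)**2 = (-15 + 4 - 16)**2 = (-27)**2 = 729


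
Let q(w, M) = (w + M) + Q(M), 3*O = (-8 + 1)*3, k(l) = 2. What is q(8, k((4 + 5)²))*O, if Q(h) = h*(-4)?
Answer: -14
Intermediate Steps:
Q(h) = -4*h
O = -7 (O = ((-8 + 1)*3)/3 = (-7*3)/3 = (⅓)*(-21) = -7)
q(w, M) = w - 3*M (q(w, M) = (w + M) - 4*M = (M + w) - 4*M = w - 3*M)
q(8, k((4 + 5)²))*O = (8 - 3*2)*(-7) = (8 - 6)*(-7) = 2*(-7) = -14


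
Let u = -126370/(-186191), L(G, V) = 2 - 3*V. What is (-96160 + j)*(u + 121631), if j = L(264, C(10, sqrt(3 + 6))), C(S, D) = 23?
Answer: -2179226299859257/186191 ≈ -1.1704e+10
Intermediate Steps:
u = 126370/186191 (u = -126370*(-1/186191) = 126370/186191 ≈ 0.67871)
j = -67 (j = 2 - 3*23 = 2 - 69 = -67)
(-96160 + j)*(u + 121631) = (-96160 - 67)*(126370/186191 + 121631) = -96227*22646723891/186191 = -2179226299859257/186191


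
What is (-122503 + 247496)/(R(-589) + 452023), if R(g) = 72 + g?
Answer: 11363/41046 ≈ 0.27684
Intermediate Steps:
(-122503 + 247496)/(R(-589) + 452023) = (-122503 + 247496)/((72 - 589) + 452023) = 124993/(-517 + 452023) = 124993/451506 = 124993*(1/451506) = 11363/41046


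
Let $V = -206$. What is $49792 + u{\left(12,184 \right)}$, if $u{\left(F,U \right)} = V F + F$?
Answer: $47332$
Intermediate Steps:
$u{\left(F,U \right)} = - 205 F$ ($u{\left(F,U \right)} = - 206 F + F = - 205 F$)
$49792 + u{\left(12,184 \right)} = 49792 - 2460 = 47332$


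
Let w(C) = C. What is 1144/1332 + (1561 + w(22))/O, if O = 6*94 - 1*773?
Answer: -467365/69597 ≈ -6.7153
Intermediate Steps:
O = -209 (O = 564 - 773 = -209)
1144/1332 + (1561 + w(22))/O = 1144/1332 + (1561 + 22)/(-209) = 1144*(1/1332) + 1583*(-1/209) = 286/333 - 1583/209 = -467365/69597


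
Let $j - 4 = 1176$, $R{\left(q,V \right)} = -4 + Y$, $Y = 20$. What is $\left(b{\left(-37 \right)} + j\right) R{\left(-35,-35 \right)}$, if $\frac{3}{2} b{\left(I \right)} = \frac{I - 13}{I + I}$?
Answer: $\frac{2096480}{111} \approx 18887.0$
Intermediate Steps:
$R{\left(q,V \right)} = 16$ ($R{\left(q,V \right)} = -4 + 20 = 16$)
$j = 1180$ ($j = 4 + 1176 = 1180$)
$b{\left(I \right)} = \frac{-13 + I}{3 I}$ ($b{\left(I \right)} = \frac{2 \frac{I - 13}{I + I}}{3} = \frac{2 \frac{-13 + I}{2 I}}{3} = \frac{-13 + I}{3 I}$)
$\left(b{\left(-37 \right)} + j\right) R{\left(-35,-35 \right)} = \left(\frac{-13 - 37}{3 \left(-37\right)} + 1180\right) 16 = \left(\frac{1}{3} \left(- \frac{1}{37}\right) \left(-50\right) + 1180\right) 16 = \left(\frac{50}{111} + 1180\right) 16 = \frac{131030}{111} \cdot 16 = \frac{2096480}{111}$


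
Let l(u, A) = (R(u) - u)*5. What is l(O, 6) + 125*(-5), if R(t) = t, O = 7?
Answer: -625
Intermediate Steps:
l(u, A) = 0 (l(u, A) = (u - u)*5 = 0*5 = 0)
l(O, 6) + 125*(-5) = 0 + 125*(-5) = 0 - 625 = -625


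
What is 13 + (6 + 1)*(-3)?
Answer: -8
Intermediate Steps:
13 + (6 + 1)*(-3) = 13 + 7*(-3) = 13 - 21 = -8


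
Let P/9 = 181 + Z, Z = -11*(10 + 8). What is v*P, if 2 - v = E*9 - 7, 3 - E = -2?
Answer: 5508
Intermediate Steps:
E = 5 (E = 3 - 1*(-2) = 3 + 2 = 5)
Z = -198 (Z = -11*18 = -198)
v = -36 (v = 2 - (5*9 - 7) = 2 - (45 - 7) = 2 - 1*38 = 2 - 38 = -36)
P = -153 (P = 9*(181 - 198) = 9*(-17) = -153)
v*P = -36*(-153) = 5508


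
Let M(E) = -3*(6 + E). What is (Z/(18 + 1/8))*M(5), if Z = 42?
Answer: -11088/145 ≈ -76.469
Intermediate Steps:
M(E) = -18 - 3*E
(Z/(18 + 1/8))*M(5) = (42/(18 + 1/8))*(-18 - 3*5) = (42/(18 + ⅛))*(-18 - 15) = (42/(145/8))*(-33) = (42*(8/145))*(-33) = (336/145)*(-33) = -11088/145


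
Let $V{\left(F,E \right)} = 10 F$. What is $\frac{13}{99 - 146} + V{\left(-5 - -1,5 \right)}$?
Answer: $- \frac{1893}{47} \approx -40.277$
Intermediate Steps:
$\frac{13}{99 - 146} + V{\left(-5 - -1,5 \right)} = \frac{13}{99 - 146} + 10 \left(-5 - -1\right) = \frac{13}{-47} + 10 \left(-5 + 1\right) = 13 \left(- \frac{1}{47}\right) + 10 \left(-4\right) = - \frac{13}{47} - 40 = - \frac{1893}{47}$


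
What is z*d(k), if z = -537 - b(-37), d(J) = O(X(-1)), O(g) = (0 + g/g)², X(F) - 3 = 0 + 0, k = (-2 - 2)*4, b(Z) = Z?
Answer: -500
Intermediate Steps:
k = -16 (k = -4*4 = -16)
X(F) = 3 (X(F) = 3 + (0 + 0) = 3 + 0 = 3)
O(g) = 1 (O(g) = (0 + 1)² = 1² = 1)
d(J) = 1
z = -500 (z = -537 - 1*(-37) = -537 + 37 = -500)
z*d(k) = -500*1 = -500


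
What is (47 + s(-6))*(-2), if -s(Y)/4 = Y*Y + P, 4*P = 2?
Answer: 198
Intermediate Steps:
P = ½ (P = (¼)*2 = ½ ≈ 0.50000)
s(Y) = -2 - 4*Y² (s(Y) = -4*(Y*Y + ½) = -4*(Y² + ½) = -4*(½ + Y²) = -2 - 4*Y²)
(47 + s(-6))*(-2) = (47 + (-2 - 4*(-6)²))*(-2) = (47 + (-2 - 4*36))*(-2) = (47 + (-2 - 144))*(-2) = (47 - 146)*(-2) = -99*(-2) = 198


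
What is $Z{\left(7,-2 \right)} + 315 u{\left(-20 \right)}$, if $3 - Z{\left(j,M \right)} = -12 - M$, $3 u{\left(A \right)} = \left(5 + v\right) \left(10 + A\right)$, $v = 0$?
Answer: $-5237$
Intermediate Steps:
$u{\left(A \right)} = \frac{50}{3} + \frac{5 A}{3}$ ($u{\left(A \right)} = \frac{\left(5 + 0\right) \left(10 + A\right)}{3} = \frac{5 \left(10 + A\right)}{3} = \frac{50 + 5 A}{3} = \frac{50}{3} + \frac{5 A}{3}$)
$Z{\left(j,M \right)} = 15 + M$ ($Z{\left(j,M \right)} = 3 - \left(-12 - M\right) = 3 + \left(12 + M\right) = 15 + M$)
$Z{\left(7,-2 \right)} + 315 u{\left(-20 \right)} = \left(15 - 2\right) + 315 \left(\frac{50}{3} + \frac{5}{3} \left(-20\right)\right) = 13 + 315 \left(\frac{50}{3} - \frac{100}{3}\right) = 13 + 315 \left(- \frac{50}{3}\right) = 13 - 5250 = -5237$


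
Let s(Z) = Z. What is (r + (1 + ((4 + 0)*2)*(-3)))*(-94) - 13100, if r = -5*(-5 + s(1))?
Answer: -12818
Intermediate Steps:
r = 20 (r = -5*(-5 + 1) = -5*(-4) = 20)
(r + (1 + ((4 + 0)*2)*(-3)))*(-94) - 13100 = (20 + (1 + ((4 + 0)*2)*(-3)))*(-94) - 13100 = (20 + (1 + (4*2)*(-3)))*(-94) - 13100 = (20 + (1 + 8*(-3)))*(-94) - 13100 = (20 + (1 - 24))*(-94) - 13100 = (20 - 23)*(-94) - 13100 = -3*(-94) - 13100 = 282 - 13100 = -12818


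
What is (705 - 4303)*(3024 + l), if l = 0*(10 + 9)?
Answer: -10880352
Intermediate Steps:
l = 0 (l = 0*19 = 0)
(705 - 4303)*(3024 + l) = (705 - 4303)*(3024 + 0) = -3598*3024 = -10880352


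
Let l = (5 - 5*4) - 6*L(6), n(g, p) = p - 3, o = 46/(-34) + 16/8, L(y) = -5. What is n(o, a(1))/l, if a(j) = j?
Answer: -2/15 ≈ -0.13333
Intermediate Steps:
o = 11/17 (o = 46*(-1/34) + 16*(⅛) = -23/17 + 2 = 11/17 ≈ 0.64706)
n(g, p) = -3 + p
l = 15 (l = (5 - 5*4) - 6*(-5) = (5 - 20) + 30 = -15 + 30 = 15)
n(o, a(1))/l = (-3 + 1)/15 = -2*1/15 = -2/15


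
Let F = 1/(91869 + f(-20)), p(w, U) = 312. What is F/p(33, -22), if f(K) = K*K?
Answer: 1/28787928 ≈ 3.4737e-8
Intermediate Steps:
f(K) = K**2
F = 1/92269 (F = 1/(91869 + (-20)**2) = 1/(91869 + 400) = 1/92269 ≈ 1.0838e-5)
F/p(33, -22) = (1/92269)/312 = (1/92269)*(1/312) = 1/28787928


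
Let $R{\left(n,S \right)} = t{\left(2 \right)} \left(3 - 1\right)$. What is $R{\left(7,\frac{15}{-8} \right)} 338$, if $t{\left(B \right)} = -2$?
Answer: $-1352$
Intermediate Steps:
$R{\left(n,S \right)} = -4$ ($R{\left(n,S \right)} = - 2 \left(3 - 1\right) = \left(-2\right) 2 = -4$)
$R{\left(7,\frac{15}{-8} \right)} 338 = \left(-4\right) 338 = -1352$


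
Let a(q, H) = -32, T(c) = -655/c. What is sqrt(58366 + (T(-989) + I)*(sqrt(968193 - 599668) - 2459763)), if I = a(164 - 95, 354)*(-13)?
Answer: sqrt(-1002409804816667 + 2037730655*sqrt(14741))/989 ≈ 32009.0*I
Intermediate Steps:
I = 416 (I = -32*(-13) = 416)
sqrt(58366 + (T(-989) + I)*(sqrt(968193 - 599668) - 2459763)) = sqrt(58366 + (-655/(-989) + 416)*(sqrt(968193 - 599668) - 2459763)) = sqrt(58366 + (-655*(-1/989) + 416)*(sqrt(368525) - 2459763)) = sqrt(58366 + (655/989 + 416)*(5*sqrt(14741) - 2459763)) = sqrt(58366 + 412079*(-2459763 + 5*sqrt(14741))/989) = sqrt(58366 + (-1013616677277/989 + 2060395*sqrt(14741)/989)) = sqrt(-1013558953303/989 + 2060395*sqrt(14741)/989)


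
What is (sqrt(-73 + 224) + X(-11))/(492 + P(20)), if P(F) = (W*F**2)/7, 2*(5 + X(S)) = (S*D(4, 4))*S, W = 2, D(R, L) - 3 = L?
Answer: 5859/8488 + 7*sqrt(151)/4244 ≈ 0.71054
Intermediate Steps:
D(R, L) = 3 + L
X(S) = -5 + 7*S**2/2 (X(S) = -5 + ((S*(3 + 4))*S)/2 = -5 + ((S*7)*S)/2 = -5 + ((7*S)*S)/2 = -5 + (7*S**2)/2 = -5 + 7*S**2/2)
P(F) = 2*F**2/7 (P(F) = (2*F**2)/7 = (2*F**2)*(1/7) = 2*F**2/7)
(sqrt(-73 + 224) + X(-11))/(492 + P(20)) = (sqrt(-73 + 224) + (-5 + (7/2)*(-11)**2))/(492 + (2/7)*20**2) = (sqrt(151) + (-5 + (7/2)*121))/(492 + (2/7)*400) = (sqrt(151) + (-5 + 847/2))/(492 + 800/7) = (sqrt(151) + 837/2)/(4244/7) = (837/2 + sqrt(151))*(7/4244) = 5859/8488 + 7*sqrt(151)/4244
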